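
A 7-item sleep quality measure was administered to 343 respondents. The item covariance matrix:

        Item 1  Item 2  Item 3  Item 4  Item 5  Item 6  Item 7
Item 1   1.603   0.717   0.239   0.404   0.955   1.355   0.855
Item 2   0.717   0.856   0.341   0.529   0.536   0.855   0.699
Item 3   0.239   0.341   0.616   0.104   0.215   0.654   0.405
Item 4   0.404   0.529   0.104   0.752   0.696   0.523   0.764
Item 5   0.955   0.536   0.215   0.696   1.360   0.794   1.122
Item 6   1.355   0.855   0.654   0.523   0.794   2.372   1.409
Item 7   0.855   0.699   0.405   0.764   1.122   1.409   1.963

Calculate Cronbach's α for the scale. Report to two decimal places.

α = 0.87

Σσ²ᵢ = 1.603 + 0.856 + 0.616 + 0.752 + 1.360 + 2.372 + 1.963 = 9.522
Σ_{i<j} σ_ij = 14.171
Var(T) = 9.522 + 2 × 14.171 = 37.864
α = (k/(k−1))·(1 − Σσ²ᵢ/Var(T)) = (7/6)·(1 − 9.522/37.864) = 0.87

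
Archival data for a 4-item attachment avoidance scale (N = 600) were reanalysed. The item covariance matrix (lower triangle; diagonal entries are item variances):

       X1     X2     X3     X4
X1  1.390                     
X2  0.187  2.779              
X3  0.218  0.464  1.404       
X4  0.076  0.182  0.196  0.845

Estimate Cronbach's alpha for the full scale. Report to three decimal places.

Σσ²ᵢ = 1.390 + 2.779 + 1.404 + 0.845 = 6.418
Sum of the distinct covariances = 1.323
Var(T) = 6.418 + 2 × 1.323 = 9.064
α = (k/(k−1))·(1 − Σσ²ᵢ/Var(T)) = (4/3)·(1 − 6.418/9.064) = 0.389

Cronbach's alpha = 0.389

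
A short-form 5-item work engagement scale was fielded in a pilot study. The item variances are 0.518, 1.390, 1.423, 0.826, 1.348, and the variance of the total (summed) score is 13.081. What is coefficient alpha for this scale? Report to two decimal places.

α = 0.72

Σσᵢ² = 0.518 + 1.390 + 1.423 + 0.826 + 1.348 = 5.505
α = (k/(k−1))·(1 − Σσᵢ²/σ²_T) = (5/4)·(1 − 5.505/13.081) = 0.72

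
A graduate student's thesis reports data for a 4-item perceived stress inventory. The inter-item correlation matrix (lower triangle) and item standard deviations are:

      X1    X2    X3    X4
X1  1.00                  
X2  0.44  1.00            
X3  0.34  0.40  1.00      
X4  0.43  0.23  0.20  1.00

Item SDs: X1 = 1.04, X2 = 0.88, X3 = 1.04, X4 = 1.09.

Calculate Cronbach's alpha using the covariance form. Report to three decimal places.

Σσ²ᵢ = 1.04² + 0.88² + 1.04² + 1.09² = 4.1257
Covariances σ_ij = r_ij · s_i · s_j:
  σ(X1,X2) = 0.44 × 1.04 × 0.88 = 0.4027
  σ(X1,X3) = 0.34 × 1.04 × 1.04 = 0.3677
  σ(X1,X4) = 0.43 × 1.04 × 1.09 = 0.4874
  σ(X2,X3) = 0.40 × 0.88 × 1.04 = 0.3661
  σ(X2,X4) = 0.23 × 0.88 × 1.09 = 0.2206
  σ(X3,X4) = 0.20 × 1.04 × 1.09 = 0.2267
σ²_T = Σσ²ᵢ + 2·Σσ_ij = 4.1257 + 2 × 2.0712 = 8.2681
α = (4/3)·(1 − 4.1257/8.2681) = 0.668

α = 0.668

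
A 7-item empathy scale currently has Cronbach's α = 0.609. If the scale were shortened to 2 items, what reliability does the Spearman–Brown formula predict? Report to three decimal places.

Length factor m = 2/7 = 0.2857
α' = m·α / (1 − (1−m)·α)
   = 2/7 × 0.609 / (1 − (1 − 2/7) × 0.609)
   = 0.1740 / 0.5650 = 0.308

predicted reliability = 0.308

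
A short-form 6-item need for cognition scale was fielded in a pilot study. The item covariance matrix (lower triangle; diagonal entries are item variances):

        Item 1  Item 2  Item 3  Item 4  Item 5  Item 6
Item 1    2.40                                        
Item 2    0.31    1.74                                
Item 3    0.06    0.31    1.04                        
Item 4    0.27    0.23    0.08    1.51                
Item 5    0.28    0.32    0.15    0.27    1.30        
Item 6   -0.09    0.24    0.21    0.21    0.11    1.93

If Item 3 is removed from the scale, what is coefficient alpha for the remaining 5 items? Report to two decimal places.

Remaining items: Item 1, Item 2, Item 4, Item 5, Item 6 (k = 5).
Σσᵢ² = 2.40 + 1.74 + 1.51 + 1.30 + 1.93 = 8.88
Var(T) = 8.88 + 2 × 2.15 = 13.18
α (item deleted) = (5/4)·(1 − 8.88/13.18) = 0.41

α = 0.41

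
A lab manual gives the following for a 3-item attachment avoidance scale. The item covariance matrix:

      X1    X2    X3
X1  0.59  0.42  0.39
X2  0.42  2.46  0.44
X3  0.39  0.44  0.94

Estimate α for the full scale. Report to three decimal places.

ΣVar(i) = 0.59 + 2.46 + 0.94 = 3.99
Sum of off-diagonal covariances = 1.25
σ²_total = 3.99 + 2 × 1.25 = 6.49
α = (k/(k−1))·(1 − ΣVar(i)/σ²_total) = (3/2)·(1 − 3.99/6.49) = 0.578

α = 0.578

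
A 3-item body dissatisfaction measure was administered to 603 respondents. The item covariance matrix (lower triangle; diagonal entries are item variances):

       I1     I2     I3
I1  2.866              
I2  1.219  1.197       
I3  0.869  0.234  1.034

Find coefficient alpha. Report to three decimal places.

sum of item variances = 2.866 + 1.197 + 1.034 = 5.097
Σ_{i<j} σ_ij = 2.322
total variance = 5.097 + 2 × 2.322 = 9.741
α = (k/(k−1))·(1 − sum of item variances/total variance) = (3/2)·(1 − 5.097/9.741) = 0.715

α = 0.715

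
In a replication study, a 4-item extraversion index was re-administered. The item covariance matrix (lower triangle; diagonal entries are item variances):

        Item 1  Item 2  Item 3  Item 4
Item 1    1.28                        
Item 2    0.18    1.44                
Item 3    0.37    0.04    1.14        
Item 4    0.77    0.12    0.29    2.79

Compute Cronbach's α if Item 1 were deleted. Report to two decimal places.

Cronbach's α = 0.22

Remaining items: Item 2, Item 3, Item 4 (k = 3).
Σσ²ᵢ = 1.44 + 1.14 + 2.79 = 5.37
σ²_T = 5.37 + 2 × 0.45 = 6.27
α (item deleted) = (3/2)·(1 − 5.37/6.27) = 0.22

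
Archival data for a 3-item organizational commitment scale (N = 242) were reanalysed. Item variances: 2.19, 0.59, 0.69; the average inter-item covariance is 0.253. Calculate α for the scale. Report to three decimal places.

ΣVar(i) = 2.19 + 0.59 + 0.69 = 3.47
Sum of the 3 distinct covariances = 3 × 0.253 = 0.759
total variance = ΣVar(i) + 2·Σcov = 3.47 + 2 × 0.759 = 4.988
α = (3/2)·(1 − 3.47/4.988) = 0.456

α = 0.456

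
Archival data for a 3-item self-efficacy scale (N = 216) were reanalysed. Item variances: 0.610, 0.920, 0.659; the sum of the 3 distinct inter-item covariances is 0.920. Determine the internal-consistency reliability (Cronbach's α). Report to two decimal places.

α = 0.69

sum of item variances = 0.610 + 0.920 + 0.659 = 2.189
Sum of distinct covariances = 0.920
σ²_total = sum of item variances + 2·Σcov = 2.189 + 2 × 0.920 = 4.029
α = (3/2)·(1 − 2.189/4.029) = 0.69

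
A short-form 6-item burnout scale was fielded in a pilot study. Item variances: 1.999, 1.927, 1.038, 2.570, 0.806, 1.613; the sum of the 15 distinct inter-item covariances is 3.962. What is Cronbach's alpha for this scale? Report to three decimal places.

α = 0.532

Σσ²ᵢ = 1.999 + 1.927 + 1.038 + 2.570 + 0.806 + 1.613 = 9.953
Sum of distinct covariances = 3.962
total variance = Σσ²ᵢ + 2·Σcov = 9.953 + 2 × 3.962 = 17.877
α = (6/5)·(1 − 9.953/17.877) = 0.532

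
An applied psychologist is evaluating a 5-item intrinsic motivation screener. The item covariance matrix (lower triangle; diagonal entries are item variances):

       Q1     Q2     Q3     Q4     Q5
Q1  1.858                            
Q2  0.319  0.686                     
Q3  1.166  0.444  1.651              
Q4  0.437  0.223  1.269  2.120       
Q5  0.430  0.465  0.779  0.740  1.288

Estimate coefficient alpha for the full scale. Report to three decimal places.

sum of item variances = 1.858 + 0.686 + 1.651 + 2.120 + 1.288 = 7.603
Sum of off-diagonal covariances = 6.272
total variance = 7.603 + 2 × 6.272 = 20.147
α = (k/(k−1))·(1 − sum of item variances/total variance) = (5/4)·(1 − 7.603/20.147) = 0.778

α = 0.778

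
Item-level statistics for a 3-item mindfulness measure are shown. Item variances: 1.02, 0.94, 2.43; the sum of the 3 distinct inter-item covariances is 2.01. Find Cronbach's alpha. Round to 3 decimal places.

ΣVar(i) = 1.02 + 0.94 + 2.43 = 4.39
Sum of distinct covariances = 2.01
σ²_total = ΣVar(i) + 2·Σcov = 4.39 + 2 × 2.01 = 8.41
α = (3/2)·(1 − 4.39/8.41) = 0.717

Cronbach's alpha = 0.717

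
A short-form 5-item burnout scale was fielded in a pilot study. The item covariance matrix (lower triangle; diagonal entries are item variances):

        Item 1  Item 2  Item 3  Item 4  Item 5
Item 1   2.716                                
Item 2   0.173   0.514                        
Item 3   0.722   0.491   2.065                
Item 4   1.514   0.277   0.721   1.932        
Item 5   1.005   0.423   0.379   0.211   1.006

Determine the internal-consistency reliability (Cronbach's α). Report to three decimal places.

α = 0.737

Σσᵢ² = 2.716 + 0.514 + 2.065 + 1.932 + 1.006 = 8.233
Σ_{i<j} σ_ij = 5.916
total variance = 8.233 + 2 × 5.916 = 20.065
α = (k/(k−1))·(1 − Σσᵢ²/total variance) = (5/4)·(1 − 8.233/20.065) = 0.737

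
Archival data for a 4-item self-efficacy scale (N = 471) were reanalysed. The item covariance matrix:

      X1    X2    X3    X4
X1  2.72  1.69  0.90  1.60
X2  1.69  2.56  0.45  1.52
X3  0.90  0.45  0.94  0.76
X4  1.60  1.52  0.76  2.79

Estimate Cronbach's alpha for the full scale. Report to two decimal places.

α = 0.81

Σσ²ᵢ = 2.72 + 2.56 + 0.94 + 2.79 = 9.01
Σ_{i<j} σ_ij = 6.92
Var(T) = 9.01 + 2 × 6.92 = 22.85
α = (k/(k−1))·(1 − Σσ²ᵢ/Var(T)) = (4/3)·(1 − 9.01/22.85) = 0.81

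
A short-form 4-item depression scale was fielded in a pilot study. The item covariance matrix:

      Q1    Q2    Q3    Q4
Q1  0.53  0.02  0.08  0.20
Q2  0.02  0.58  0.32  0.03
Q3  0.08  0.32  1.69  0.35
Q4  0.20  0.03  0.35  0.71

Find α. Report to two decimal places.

α = 0.48

sum of item variances = 0.53 + 0.58 + 1.69 + 0.71 = 3.51
Σ_{i<j} σ_ij = 1.00
σ²_T = 3.51 + 2 × 1.00 = 5.51
α = (k/(k−1))·(1 − sum of item variances/σ²_T) = (4/3)·(1 − 3.51/5.51) = 0.48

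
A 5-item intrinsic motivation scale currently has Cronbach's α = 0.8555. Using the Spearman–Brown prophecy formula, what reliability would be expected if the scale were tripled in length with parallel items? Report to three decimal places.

Length factor m = 3
α' = m·α / (1 + (m−1)·α)
   = 3 × 0.8555 / (1 + (3 − 1) × 0.8555)
   = 2.5665 / 2.7110 = 0.947

predicted reliability = 0.947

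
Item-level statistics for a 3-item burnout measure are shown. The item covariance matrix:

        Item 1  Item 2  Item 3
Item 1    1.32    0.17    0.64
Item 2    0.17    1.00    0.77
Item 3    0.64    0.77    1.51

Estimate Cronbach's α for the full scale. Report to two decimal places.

Cronbach's α = 0.68

sum of item variances = 1.32 + 1.00 + 1.51 = 3.83
Sum of the distinct covariances = 1.58
total variance = 3.83 + 2 × 1.58 = 6.99
α = (k/(k−1))·(1 − sum of item variances/total variance) = (3/2)·(1 − 3.83/6.99) = 0.68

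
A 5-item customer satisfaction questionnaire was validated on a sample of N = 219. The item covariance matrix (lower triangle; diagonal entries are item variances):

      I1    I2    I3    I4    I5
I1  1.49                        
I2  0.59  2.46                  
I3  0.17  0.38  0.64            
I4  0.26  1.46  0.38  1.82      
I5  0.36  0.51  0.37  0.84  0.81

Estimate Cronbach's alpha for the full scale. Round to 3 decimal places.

Σσ²ᵢ = 1.49 + 2.46 + 0.64 + 1.82 + 0.81 = 7.22
Σ_{i<j} σ_ij = 5.32
σ²_total = 7.22 + 2 × 5.32 = 17.86
α = (k/(k−1))·(1 − Σσ²ᵢ/σ²_total) = (5/4)·(1 − 7.22/17.86) = 0.745

α = 0.745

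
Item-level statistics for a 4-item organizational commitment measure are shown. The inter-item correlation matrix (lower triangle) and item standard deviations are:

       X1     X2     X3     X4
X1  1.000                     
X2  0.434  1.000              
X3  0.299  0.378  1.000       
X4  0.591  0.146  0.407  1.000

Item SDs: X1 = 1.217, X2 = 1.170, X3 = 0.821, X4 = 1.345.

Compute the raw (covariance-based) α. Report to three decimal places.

Σσ²ᵢ = 1.217² + 1.170² + 0.821² + 1.345² = 5.3331
Covariances σ_ij = r_ij · s_i · s_j:
  σ(X1,X2) = 0.434 × 1.217 × 1.170 = 0.6180
  σ(X1,X3) = 0.299 × 1.217 × 0.821 = 0.2987
  σ(X1,X4) = 0.591 × 1.217 × 1.345 = 0.9674
  σ(X2,X3) = 0.378 × 1.170 × 0.821 = 0.3631
  σ(X2,X4) = 0.146 × 1.170 × 1.345 = 0.2298
  σ(X3,X4) = 0.407 × 0.821 × 1.345 = 0.4494
σ²_T = Σσ²ᵢ + 2·Σσ_ij = 5.3331 + 2 × 2.9264 = 11.1859
α = (4/3)·(1 − 5.3331/11.1859) = 0.698

α = 0.698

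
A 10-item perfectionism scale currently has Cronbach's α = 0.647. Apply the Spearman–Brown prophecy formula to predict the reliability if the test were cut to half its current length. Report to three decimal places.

Length factor m = 1/2
α' = m·α / (1 − (1−m)·α)
   = 1/2 × 0.647 / (1 − (1 − 1/2) × 0.647)
   = 0.3235 / 0.6765 = 0.478

predicted reliability = 0.478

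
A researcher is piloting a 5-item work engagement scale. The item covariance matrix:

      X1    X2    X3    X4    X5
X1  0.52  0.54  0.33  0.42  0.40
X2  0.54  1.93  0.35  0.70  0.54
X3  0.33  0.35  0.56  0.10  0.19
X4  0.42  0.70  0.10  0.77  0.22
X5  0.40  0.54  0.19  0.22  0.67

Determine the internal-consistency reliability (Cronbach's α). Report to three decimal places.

Σσᵢ² = 0.52 + 1.93 + 0.56 + 0.77 + 0.67 = 4.45
Sum of off-diagonal covariances = 3.79
σ²_total = 4.45 + 2 × 3.79 = 12.03
α = (k/(k−1))·(1 − Σσᵢ²/σ²_total) = (5/4)·(1 − 4.45/12.03) = 0.788

Cronbach's α = 0.788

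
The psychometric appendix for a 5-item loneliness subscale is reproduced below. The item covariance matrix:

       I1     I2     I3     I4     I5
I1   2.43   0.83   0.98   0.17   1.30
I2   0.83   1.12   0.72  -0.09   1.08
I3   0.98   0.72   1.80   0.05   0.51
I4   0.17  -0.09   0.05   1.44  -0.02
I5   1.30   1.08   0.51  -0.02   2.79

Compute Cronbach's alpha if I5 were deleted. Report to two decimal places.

α = 0.59

Remaining items: I1, I2, I3, I4 (k = 4).
ΣVar(i) = 2.43 + 1.12 + 1.80 + 1.44 = 6.79
σ²_total = 6.79 + 2 × 2.66 = 12.11
α (item deleted) = (4/3)·(1 − 6.79/12.11) = 0.59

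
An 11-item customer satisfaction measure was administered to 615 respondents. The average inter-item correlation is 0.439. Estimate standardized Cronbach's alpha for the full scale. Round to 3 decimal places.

Standardized α = k·r̄ / (1 + (k−1)·r̄) = 11 × 0.439 / (1 + 10 × 0.439)
  = 4.8290 / 5.3900 = 0.896

standardized Cronbach's alpha = 0.896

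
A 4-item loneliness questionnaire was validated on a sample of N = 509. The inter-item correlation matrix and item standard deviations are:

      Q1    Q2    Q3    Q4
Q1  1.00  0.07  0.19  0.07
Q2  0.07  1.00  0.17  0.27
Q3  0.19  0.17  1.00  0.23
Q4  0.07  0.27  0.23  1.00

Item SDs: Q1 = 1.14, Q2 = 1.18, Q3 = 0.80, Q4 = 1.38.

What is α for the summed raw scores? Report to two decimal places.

α = 0.43

Σσ²ᵢ = 1.14² + 1.18² + 0.80² + 1.38² = 5.2364
Covariances σ_ij = r_ij · s_i · s_j:
  σ(Q1,Q2) = 0.07 × 1.14 × 1.18 = 0.0942
  σ(Q1,Q3) = 0.19 × 1.14 × 0.80 = 0.1733
  σ(Q1,Q4) = 0.07 × 1.14 × 1.38 = 0.1101
  σ(Q2,Q3) = 0.17 × 1.18 × 0.80 = 0.1605
  σ(Q2,Q4) = 0.27 × 1.18 × 1.38 = 0.4397
  σ(Q3,Q4) = 0.23 × 0.80 × 1.38 = 0.2539
σ²_T = Σσ²ᵢ + 2·Σσ_ij = 5.2364 + 2 × 1.2317 = 7.6998
α = (4/3)·(1 − 5.2364/7.6998) = 0.43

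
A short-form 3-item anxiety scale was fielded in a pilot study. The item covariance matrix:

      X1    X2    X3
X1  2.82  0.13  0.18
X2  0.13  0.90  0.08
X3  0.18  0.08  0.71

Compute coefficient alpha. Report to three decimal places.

coefficient alpha = 0.225

Σσᵢ² = 2.82 + 0.90 + 0.71 = 4.43
Sum of off-diagonal covariances = 0.39
σ²_total = 4.43 + 2 × 0.39 = 5.21
α = (k/(k−1))·(1 − Σσᵢ²/σ²_total) = (3/2)·(1 − 4.43/5.21) = 0.225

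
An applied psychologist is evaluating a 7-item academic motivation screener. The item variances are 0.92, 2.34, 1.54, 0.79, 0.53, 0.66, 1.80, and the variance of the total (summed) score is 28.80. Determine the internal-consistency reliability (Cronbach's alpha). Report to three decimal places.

Cronbach's alpha = 0.819

sum of item variances = 0.92 + 2.34 + 1.54 + 0.79 + 0.53 + 0.66 + 1.80 = 8.58
α = (k/(k−1))·(1 − sum of item variances/Var(T)) = (7/6)·(1 − 8.58/28.80) = 0.819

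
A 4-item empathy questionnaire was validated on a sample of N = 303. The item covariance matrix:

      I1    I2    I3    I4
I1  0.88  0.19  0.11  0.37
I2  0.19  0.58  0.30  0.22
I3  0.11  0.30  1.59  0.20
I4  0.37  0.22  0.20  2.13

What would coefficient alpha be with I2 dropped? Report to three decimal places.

Remaining items: I1, I3, I4 (k = 3).
sum of item variances = 0.88 + 1.59 + 2.13 = 4.60
σ²_total = 4.60 + 2 × 0.68 = 5.96
α (item deleted) = (3/2)·(1 − 4.60/5.96) = 0.342

coefficient alpha = 0.342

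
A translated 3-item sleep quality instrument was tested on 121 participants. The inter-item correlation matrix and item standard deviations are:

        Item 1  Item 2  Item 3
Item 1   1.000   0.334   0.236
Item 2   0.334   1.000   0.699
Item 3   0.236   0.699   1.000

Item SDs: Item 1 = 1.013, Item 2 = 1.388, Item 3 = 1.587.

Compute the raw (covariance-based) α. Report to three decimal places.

α = 0.699

Σσ²ᵢ = 1.013² + 1.388² + 1.587² = 5.4713
Covariances σ_ij = r_ij · s_i · s_j:
  σ(Item 1,Item 2) = 0.334 × 1.013 × 1.388 = 0.4696
  σ(Item 1,Item 3) = 0.236 × 1.013 × 1.587 = 0.3794
  σ(Item 2,Item 3) = 0.699 × 1.388 × 1.587 = 1.5397
σ²_T = Σσ²ᵢ + 2·Σσ_ij = 5.4713 + 2 × 2.3887 = 10.2487
α = (3/2)·(1 − 5.4713/10.2487) = 0.699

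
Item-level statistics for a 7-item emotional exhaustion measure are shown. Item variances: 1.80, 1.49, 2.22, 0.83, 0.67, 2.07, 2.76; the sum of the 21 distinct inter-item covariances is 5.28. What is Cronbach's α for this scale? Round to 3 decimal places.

Σσᵢ² = 1.80 + 1.49 + 2.22 + 0.83 + 0.67 + 2.07 + 2.76 = 11.84
Sum of distinct covariances = 5.28
σ²_total = Σσᵢ² + 2·Σcov = 11.84 + 2 × 5.28 = 22.40
α = (7/6)·(1 − 11.84/22.40) = 0.550

α = 0.550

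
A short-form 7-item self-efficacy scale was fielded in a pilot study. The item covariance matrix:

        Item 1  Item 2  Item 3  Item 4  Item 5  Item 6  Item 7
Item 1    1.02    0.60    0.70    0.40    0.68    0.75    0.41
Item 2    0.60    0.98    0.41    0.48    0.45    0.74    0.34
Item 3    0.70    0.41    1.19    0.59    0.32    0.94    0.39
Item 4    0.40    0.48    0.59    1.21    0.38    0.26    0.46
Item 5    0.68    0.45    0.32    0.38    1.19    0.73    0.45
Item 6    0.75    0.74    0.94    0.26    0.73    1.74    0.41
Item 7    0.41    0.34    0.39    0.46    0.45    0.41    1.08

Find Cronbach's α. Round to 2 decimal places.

α = 0.84

ΣVar(i) = 1.02 + 0.98 + 1.19 + 1.21 + 1.19 + 1.74 + 1.08 = 8.41
Sum of off-diagonal covariances = 10.89
total variance = 8.41 + 2 × 10.89 = 30.19
α = (k/(k−1))·(1 − ΣVar(i)/total variance) = (7/6)·(1 − 8.41/30.19) = 0.84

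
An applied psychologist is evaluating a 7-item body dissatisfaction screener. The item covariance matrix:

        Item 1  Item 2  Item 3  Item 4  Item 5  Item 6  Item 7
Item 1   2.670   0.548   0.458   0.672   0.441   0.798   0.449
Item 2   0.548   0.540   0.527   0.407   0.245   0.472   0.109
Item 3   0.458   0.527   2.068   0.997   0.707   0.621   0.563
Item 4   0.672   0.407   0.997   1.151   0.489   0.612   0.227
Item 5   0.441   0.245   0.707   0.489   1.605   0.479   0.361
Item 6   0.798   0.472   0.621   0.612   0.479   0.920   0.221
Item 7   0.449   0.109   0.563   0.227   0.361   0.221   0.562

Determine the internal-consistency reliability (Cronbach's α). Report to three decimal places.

Cronbach's α = 0.801

Σσ²ᵢ = 2.670 + 0.540 + 2.068 + 1.151 + 1.605 + 0.920 + 0.562 = 9.516
Sum of the distinct covariances = 10.403
σ²_total = 9.516 + 2 × 10.403 = 30.322
α = (k/(k−1))·(1 − Σσ²ᵢ/σ²_total) = (7/6)·(1 − 9.516/30.322) = 0.801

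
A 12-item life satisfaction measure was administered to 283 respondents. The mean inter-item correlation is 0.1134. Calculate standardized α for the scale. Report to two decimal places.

Standardized α = k·r̄ / (1 + (k−1)·r̄) = 12 × 0.1134 / (1 + 11 × 0.1134)
  = 1.3608 / 2.2474 = 0.61

α = 0.61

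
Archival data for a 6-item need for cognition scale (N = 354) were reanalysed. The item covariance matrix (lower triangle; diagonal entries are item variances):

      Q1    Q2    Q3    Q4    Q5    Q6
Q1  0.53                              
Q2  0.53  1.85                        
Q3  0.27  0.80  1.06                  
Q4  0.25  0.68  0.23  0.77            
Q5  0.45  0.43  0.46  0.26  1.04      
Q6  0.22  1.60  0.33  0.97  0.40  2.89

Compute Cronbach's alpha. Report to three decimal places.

Cronbach's alpha = 0.791

Σσᵢ² = 0.53 + 1.85 + 1.06 + 0.77 + 1.04 + 2.89 = 8.14
Sum of the distinct covariances = 7.88
total variance = 8.14 + 2 × 7.88 = 23.90
α = (k/(k−1))·(1 − Σσᵢ²/total variance) = (6/5)·(1 − 8.14/23.90) = 0.791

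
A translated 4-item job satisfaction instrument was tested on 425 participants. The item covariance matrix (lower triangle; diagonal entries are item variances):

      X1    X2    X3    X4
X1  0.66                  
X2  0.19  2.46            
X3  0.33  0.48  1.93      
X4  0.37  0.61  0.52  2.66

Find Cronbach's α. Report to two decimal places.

α = 0.52

Σσᵢ² = 0.66 + 2.46 + 1.93 + 2.66 = 7.71
Sum of the distinct covariances = 2.50
σ²_total = 7.71 + 2 × 2.50 = 12.71
α = (k/(k−1))·(1 − Σσᵢ²/σ²_total) = (4/3)·(1 − 7.71/12.71) = 0.52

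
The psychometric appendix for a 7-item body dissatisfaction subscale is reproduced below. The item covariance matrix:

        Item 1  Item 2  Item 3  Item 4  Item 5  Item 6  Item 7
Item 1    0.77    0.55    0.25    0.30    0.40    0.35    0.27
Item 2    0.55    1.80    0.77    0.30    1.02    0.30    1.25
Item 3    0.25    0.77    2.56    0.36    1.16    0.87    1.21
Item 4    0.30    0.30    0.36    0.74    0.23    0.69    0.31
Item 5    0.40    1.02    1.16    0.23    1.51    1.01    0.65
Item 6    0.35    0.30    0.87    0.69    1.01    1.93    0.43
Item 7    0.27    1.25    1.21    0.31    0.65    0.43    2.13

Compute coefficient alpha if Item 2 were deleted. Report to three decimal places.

coefficient alpha = 0.765

Remaining items: Item 1, Item 3, Item 4, Item 5, Item 6, Item 7 (k = 6).
ΣVar(i) = 0.77 + 2.56 + 0.74 + 1.51 + 1.93 + 2.13 = 9.64
Var(T) = 9.64 + 2 × 8.49 = 26.62
α (item deleted) = (6/5)·(1 − 9.64/26.62) = 0.765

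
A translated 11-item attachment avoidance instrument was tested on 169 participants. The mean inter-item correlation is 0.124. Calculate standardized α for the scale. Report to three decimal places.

standardized α = 0.609

Standardized α = k·r̄ / (1 + (k−1)·r̄) = 11 × 0.124 / (1 + 10 × 0.124)
  = 1.3640 / 2.2400 = 0.609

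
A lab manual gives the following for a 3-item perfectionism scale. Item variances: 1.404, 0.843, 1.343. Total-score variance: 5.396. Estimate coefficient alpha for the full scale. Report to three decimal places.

α = 0.502

Σσᵢ² = 1.404 + 0.843 + 1.343 = 3.590
α = (k/(k−1))·(1 − Σσᵢ²/σ²_total) = (3/2)·(1 − 3.590/5.396) = 0.502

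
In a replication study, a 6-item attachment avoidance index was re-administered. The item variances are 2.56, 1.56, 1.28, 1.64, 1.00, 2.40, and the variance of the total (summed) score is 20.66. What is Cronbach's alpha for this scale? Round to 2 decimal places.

Σσᵢ² = 2.56 + 1.56 + 1.28 + 1.64 + 1.00 + 2.40 = 10.44
α = (k/(k−1))·(1 − Σσᵢ²/σ²_total) = (6/5)·(1 − 10.44/20.66) = 0.59

α = 0.59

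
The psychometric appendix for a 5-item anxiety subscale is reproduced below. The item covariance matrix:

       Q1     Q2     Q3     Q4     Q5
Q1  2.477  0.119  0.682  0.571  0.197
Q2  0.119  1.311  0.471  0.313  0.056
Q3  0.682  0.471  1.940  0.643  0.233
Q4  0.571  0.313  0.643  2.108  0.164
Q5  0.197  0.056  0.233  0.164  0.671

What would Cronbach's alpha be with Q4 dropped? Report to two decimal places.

α = 0.47

Remaining items: Q1, Q2, Q3, Q5 (k = 4).
Σσᵢ² = 2.477 + 1.311 + 1.940 + 0.671 = 6.399
total variance = 6.399 + 2 × 1.758 = 9.915
α (item deleted) = (4/3)·(1 − 6.399/9.915) = 0.47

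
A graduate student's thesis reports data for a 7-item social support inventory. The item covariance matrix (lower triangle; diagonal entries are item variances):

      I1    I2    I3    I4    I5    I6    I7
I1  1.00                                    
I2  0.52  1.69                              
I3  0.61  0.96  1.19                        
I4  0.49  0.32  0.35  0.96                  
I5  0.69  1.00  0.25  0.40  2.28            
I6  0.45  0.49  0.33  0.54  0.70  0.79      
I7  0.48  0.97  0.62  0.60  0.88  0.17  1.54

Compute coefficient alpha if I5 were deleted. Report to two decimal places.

Remaining items: I1, I2, I3, I4, I6, I7 (k = 6).
Σσ²ᵢ = 1.00 + 1.69 + 1.19 + 0.96 + 0.79 + 1.54 = 7.17
σ²_T = 7.17 + 2 × 7.90 = 22.97
α (item deleted) = (6/5)·(1 − 7.17/22.97) = 0.83

α = 0.83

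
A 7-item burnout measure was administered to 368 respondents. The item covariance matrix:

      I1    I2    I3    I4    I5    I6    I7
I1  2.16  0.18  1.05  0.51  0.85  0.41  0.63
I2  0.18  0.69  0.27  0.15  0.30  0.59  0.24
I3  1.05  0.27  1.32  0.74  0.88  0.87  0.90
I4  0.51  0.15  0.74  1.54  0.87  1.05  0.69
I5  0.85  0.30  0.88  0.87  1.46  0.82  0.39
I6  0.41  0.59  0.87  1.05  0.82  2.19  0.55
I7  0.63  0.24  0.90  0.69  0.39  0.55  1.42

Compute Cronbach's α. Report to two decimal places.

Σσ²ᵢ = 2.16 + 0.69 + 1.32 + 1.54 + 1.46 + 2.19 + 1.42 = 10.78
Sum of the distinct covariances = 12.94
σ²_T = 10.78 + 2 × 12.94 = 36.66
α = (k/(k−1))·(1 − Σσ²ᵢ/σ²_T) = (7/6)·(1 − 10.78/36.66) = 0.82

Cronbach's α = 0.82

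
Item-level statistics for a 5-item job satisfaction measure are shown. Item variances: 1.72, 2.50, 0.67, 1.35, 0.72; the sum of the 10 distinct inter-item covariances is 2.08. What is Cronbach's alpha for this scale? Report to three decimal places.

Cronbach's alpha = 0.468

sum of item variances = 1.72 + 2.50 + 0.67 + 1.35 + 0.72 = 6.96
Sum of distinct covariances = 2.08
total variance = sum of item variances + 2·Σcov = 6.96 + 2 × 2.08 = 11.12
α = (5/4)·(1 − 6.96/11.12) = 0.468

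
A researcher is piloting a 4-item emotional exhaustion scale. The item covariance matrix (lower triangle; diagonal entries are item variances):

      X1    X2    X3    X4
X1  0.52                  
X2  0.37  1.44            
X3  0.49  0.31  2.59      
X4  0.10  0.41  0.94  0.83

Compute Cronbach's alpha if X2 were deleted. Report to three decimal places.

Remaining items: X1, X3, X4 (k = 3).
sum of item variances = 0.52 + 2.59 + 0.83 = 3.94
σ²_total = 3.94 + 2 × 1.53 = 7.00
α (item deleted) = (3/2)·(1 − 3.94/7.00) = 0.656

α = 0.656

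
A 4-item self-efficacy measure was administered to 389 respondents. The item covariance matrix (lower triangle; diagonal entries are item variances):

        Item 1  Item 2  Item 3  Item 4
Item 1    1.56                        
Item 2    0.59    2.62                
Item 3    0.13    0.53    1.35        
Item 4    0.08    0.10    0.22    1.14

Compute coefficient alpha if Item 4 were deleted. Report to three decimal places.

coefficient alpha = 0.467

Remaining items: Item 1, Item 2, Item 3 (k = 3).
Σσ²ᵢ = 1.56 + 2.62 + 1.35 = 5.53
Var(T) = 5.53 + 2 × 1.25 = 8.03
α (item deleted) = (3/2)·(1 − 5.53/8.03) = 0.467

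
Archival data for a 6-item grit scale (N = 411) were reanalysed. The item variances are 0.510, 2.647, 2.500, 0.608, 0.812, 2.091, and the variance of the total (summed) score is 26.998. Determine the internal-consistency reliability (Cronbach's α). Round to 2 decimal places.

Cronbach's α = 0.79

Σσᵢ² = 0.510 + 2.647 + 2.500 + 0.608 + 0.812 + 2.091 = 9.168
α = (k/(k−1))·(1 − Σσᵢ²/Var(T)) = (6/5)·(1 − 9.168/26.998) = 0.79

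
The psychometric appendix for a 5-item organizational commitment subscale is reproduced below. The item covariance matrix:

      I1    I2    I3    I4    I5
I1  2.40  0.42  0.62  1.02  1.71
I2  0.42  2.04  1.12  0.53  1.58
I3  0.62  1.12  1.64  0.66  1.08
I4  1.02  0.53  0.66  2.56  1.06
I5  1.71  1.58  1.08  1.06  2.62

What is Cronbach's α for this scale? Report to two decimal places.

Cronbach's α = 0.79

Σσ²ᵢ = 2.40 + 2.04 + 1.64 + 2.56 + 2.62 = 11.26
Sum of the distinct covariances = 9.80
σ²_T = 11.26 + 2 × 9.80 = 30.86
α = (k/(k−1))·(1 − Σσ²ᵢ/σ²_T) = (5/4)·(1 − 11.26/30.86) = 0.79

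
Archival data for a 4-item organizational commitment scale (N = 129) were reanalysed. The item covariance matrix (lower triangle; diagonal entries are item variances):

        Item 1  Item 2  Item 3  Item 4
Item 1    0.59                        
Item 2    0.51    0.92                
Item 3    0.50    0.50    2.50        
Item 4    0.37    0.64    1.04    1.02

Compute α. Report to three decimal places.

α = 0.781

sum of item variances = 0.59 + 0.92 + 2.50 + 1.02 = 5.03
Sum of off-diagonal covariances = 3.56
total variance = 5.03 + 2 × 3.56 = 12.15
α = (k/(k−1))·(1 − sum of item variances/total variance) = (4/3)·(1 − 5.03/12.15) = 0.781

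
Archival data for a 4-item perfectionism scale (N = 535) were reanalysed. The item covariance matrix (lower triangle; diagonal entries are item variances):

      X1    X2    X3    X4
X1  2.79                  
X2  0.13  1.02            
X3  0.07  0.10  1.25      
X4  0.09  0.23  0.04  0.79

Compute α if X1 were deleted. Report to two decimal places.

α = 0.29

Remaining items: X2, X3, X4 (k = 3).
sum of item variances = 1.02 + 1.25 + 0.79 = 3.06
σ²_total = 3.06 + 2 × 0.37 = 3.80
α (item deleted) = (3/2)·(1 − 3.06/3.80) = 0.29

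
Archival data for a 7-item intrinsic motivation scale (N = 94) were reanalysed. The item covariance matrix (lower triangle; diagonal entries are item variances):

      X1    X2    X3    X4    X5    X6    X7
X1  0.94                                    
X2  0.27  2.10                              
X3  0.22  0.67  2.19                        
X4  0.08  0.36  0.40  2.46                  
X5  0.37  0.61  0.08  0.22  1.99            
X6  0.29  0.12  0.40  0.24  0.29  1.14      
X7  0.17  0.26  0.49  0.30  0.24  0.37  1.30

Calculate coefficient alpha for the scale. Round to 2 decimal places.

Σσᵢ² = 0.94 + 2.10 + 2.19 + 2.46 + 1.99 + 1.14 + 1.30 = 12.12
Sum of off-diagonal covariances = 6.45
Var(T) = 12.12 + 2 × 6.45 = 25.02
α = (k/(k−1))·(1 − Σσᵢ²/Var(T)) = (7/6)·(1 − 12.12/25.02) = 0.60

α = 0.60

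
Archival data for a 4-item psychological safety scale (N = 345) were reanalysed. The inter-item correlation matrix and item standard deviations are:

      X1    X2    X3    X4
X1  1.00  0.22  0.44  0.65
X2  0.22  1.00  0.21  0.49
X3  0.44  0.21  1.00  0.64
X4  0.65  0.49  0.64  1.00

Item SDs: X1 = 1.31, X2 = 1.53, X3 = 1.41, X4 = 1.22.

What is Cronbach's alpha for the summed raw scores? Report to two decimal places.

Σσ²ᵢ = 1.31² + 1.53² + 1.41² + 1.22² = 7.5335
Covariances σ_ij = r_ij · s_i · s_j:
  σ(X1,X2) = 0.22 × 1.31 × 1.53 = 0.4409
  σ(X1,X3) = 0.44 × 1.31 × 1.41 = 0.8127
  σ(X1,X4) = 0.65 × 1.31 × 1.22 = 1.0388
  σ(X2,X3) = 0.21 × 1.53 × 1.41 = 0.4530
  σ(X2,X4) = 0.49 × 1.53 × 1.22 = 0.9146
  σ(X3,X4) = 0.64 × 1.41 × 1.22 = 1.1009
σ²_T = Σσ²ᵢ + 2·Σσ_ij = 7.5335 + 2 × 4.7609 = 17.0553
α = (4/3)·(1 − 7.5335/17.0553) = 0.74

Cronbach's alpha = 0.74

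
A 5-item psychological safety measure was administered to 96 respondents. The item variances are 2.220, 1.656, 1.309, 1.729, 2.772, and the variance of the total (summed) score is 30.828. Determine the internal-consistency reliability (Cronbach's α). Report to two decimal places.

α = 0.86

sum of item variances = 2.220 + 1.656 + 1.309 + 1.729 + 2.772 = 9.686
α = (k/(k−1))·(1 − sum of item variances/Var(T)) = (5/4)·(1 − 9.686/30.828) = 0.86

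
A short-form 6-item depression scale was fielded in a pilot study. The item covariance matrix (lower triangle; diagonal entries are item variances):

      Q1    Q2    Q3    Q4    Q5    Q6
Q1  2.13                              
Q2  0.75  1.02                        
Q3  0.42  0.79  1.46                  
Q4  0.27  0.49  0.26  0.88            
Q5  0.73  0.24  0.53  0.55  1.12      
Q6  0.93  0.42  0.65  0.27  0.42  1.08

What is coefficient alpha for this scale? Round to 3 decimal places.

sum of item variances = 2.13 + 1.02 + 1.46 + 0.88 + 1.12 + 1.08 = 7.69
Sum of off-diagonal covariances = 7.72
total variance = 7.69 + 2 × 7.72 = 23.13
α = (k/(k−1))·(1 − sum of item variances/total variance) = (6/5)·(1 − 7.69/23.13) = 0.801

α = 0.801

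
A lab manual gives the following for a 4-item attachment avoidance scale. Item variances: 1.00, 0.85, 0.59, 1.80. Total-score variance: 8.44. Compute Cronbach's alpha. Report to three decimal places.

Cronbach's alpha = 0.664

sum of item variances = 1.00 + 0.85 + 0.59 + 1.80 = 4.24
α = (k/(k−1))·(1 − sum of item variances/σ²_total) = (4/3)·(1 − 4.24/8.44) = 0.664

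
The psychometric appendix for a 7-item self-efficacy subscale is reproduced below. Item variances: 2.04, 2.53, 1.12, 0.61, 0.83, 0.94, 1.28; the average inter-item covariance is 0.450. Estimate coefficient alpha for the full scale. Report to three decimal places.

α = 0.781

Σσ²ᵢ = 2.04 + 2.53 + 1.12 + 0.61 + 0.83 + 0.94 + 1.28 = 9.35
Sum of the 21 distinct covariances = 21 × 0.450 = 9.450
Var(T) = Σσ²ᵢ + 2·Σcov = 9.35 + 2 × 9.450 = 28.250
α = (7/6)·(1 − 9.35/28.250) = 0.781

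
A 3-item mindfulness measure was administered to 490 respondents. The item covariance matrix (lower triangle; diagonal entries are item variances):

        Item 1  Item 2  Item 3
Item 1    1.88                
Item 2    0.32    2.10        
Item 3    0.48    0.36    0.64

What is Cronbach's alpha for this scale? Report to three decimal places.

Σσᵢ² = 1.88 + 2.10 + 0.64 = 4.62
Sum of off-diagonal covariances = 1.16
σ²_total = 4.62 + 2 × 1.16 = 6.94
α = (k/(k−1))·(1 − Σσᵢ²/σ²_total) = (3/2)·(1 − 4.62/6.94) = 0.501

α = 0.501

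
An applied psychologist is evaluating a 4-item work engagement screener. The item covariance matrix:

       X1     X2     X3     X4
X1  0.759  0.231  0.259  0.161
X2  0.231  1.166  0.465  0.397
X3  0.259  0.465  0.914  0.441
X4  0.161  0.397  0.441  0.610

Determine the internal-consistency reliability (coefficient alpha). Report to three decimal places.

sum of item variances = 0.759 + 1.166 + 0.914 + 0.610 = 3.449
Sum of off-diagonal covariances = 1.954
σ²_T = 3.449 + 2 × 1.954 = 7.357
α = (k/(k−1))·(1 − sum of item variances/σ²_T) = (4/3)·(1 − 3.449/7.357) = 0.708

α = 0.708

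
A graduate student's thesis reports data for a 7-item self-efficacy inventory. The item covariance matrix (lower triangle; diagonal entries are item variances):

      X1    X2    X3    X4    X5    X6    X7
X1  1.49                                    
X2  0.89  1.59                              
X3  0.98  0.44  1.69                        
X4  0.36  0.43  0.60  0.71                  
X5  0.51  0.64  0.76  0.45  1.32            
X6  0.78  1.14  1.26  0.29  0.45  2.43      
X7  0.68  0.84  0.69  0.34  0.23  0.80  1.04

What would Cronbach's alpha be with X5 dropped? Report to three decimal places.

Cronbach's alpha = 0.842

Remaining items: X1, X2, X3, X4, X6, X7 (k = 6).
sum of item variances = 1.49 + 1.59 + 1.69 + 0.71 + 2.43 + 1.04 = 8.95
σ²_total = 8.95 + 2 × 10.52 = 29.99
α (item deleted) = (6/5)·(1 − 8.95/29.99) = 0.842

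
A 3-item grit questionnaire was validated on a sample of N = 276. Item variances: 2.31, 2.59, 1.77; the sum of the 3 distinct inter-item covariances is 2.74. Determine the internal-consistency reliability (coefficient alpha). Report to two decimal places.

α = 0.68

sum of item variances = 2.31 + 2.59 + 1.77 = 6.67
Sum of distinct covariances = 2.74
Var(T) = sum of item variances + 2·Σcov = 6.67 + 2 × 2.74 = 12.15
α = (3/2)·(1 − 6.67/12.15) = 0.68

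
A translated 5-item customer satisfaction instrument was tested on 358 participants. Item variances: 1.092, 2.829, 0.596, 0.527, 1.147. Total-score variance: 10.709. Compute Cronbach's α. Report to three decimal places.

Σσ²ᵢ = 1.092 + 2.829 + 0.596 + 0.527 + 1.147 = 6.191
α = (k/(k−1))·(1 − Σσ²ᵢ/total variance) = (5/4)·(1 − 6.191/10.709) = 0.527

Cronbach's α = 0.527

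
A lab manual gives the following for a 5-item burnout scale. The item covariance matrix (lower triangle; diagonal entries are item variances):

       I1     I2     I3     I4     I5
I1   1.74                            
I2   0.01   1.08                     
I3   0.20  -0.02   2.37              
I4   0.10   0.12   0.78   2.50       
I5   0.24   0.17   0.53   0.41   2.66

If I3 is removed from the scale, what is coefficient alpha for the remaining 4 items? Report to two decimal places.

Remaining items: I1, I2, I4, I5 (k = 4).
ΣVar(i) = 1.74 + 1.08 + 2.50 + 2.66 = 7.98
Var(T) = 7.98 + 2 × 1.05 = 10.08
α (item deleted) = (4/3)·(1 − 7.98/10.08) = 0.28

coefficient alpha = 0.28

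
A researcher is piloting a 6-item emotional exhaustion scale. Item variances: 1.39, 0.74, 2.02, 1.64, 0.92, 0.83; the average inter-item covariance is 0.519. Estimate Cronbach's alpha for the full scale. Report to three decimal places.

Σσᵢ² = 1.39 + 0.74 + 2.02 + 1.64 + 0.92 + 0.83 = 7.54
Sum of the 15 distinct covariances = 15 × 0.519 = 7.785
total variance = Σσᵢ² + 2·Σcov = 7.54 + 2 × 7.785 = 23.110
α = (6/5)·(1 − 7.54/23.110) = 0.808

α = 0.808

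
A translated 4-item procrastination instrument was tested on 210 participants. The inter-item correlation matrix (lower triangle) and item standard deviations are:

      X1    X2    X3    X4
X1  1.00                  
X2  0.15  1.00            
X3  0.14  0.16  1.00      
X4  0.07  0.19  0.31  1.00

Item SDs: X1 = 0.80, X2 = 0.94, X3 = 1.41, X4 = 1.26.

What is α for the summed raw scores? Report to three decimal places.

α = 0.457

Σσ²ᵢ = 0.80² + 0.94² + 1.41² + 1.26² = 5.0993
Covariances σ_ij = r_ij · s_i · s_j:
  σ(X1,X2) = 0.15 × 0.80 × 0.94 = 0.1128
  σ(X1,X3) = 0.14 × 0.80 × 1.41 = 0.1579
  σ(X1,X4) = 0.07 × 0.80 × 1.26 = 0.0706
  σ(X2,X3) = 0.16 × 0.94 × 1.41 = 0.2121
  σ(X2,X4) = 0.19 × 0.94 × 1.26 = 0.2250
  σ(X3,X4) = 0.31 × 1.41 × 1.26 = 0.5507
σ²_T = Σσ²ᵢ + 2·Σσ_ij = 5.0993 + 2 × 1.3291 = 7.7575
α = (4/3)·(1 − 5.0993/7.7575) = 0.457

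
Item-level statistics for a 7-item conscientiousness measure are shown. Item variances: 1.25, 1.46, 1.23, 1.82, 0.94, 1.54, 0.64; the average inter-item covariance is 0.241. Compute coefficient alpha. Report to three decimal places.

sum of item variances = 1.25 + 1.46 + 1.23 + 1.82 + 0.94 + 1.54 + 0.64 = 8.88
Sum of the 21 distinct covariances = 21 × 0.241 = 5.061
σ²_total = sum of item variances + 2·Σcov = 8.88 + 2 × 5.061 = 19.002
α = (7/6)·(1 − 8.88/19.002) = 0.621

α = 0.621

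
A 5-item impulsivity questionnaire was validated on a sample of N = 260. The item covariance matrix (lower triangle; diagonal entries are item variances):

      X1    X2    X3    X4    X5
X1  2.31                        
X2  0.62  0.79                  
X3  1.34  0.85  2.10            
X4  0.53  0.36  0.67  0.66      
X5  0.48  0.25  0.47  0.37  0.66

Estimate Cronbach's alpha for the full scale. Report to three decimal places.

ΣVar(i) = 2.31 + 0.79 + 2.10 + 0.66 + 0.66 = 6.52
Σ_{i<j} σ_ij = 5.94
σ²_T = 6.52 + 2 × 5.94 = 18.40
α = (k/(k−1))·(1 − ΣVar(i)/σ²_T) = (5/4)·(1 − 6.52/18.40) = 0.807

α = 0.807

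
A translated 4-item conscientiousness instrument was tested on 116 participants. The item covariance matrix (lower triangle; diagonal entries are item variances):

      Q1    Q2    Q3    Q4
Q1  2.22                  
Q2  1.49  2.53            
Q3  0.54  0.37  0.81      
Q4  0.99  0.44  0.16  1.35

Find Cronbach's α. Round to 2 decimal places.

Cronbach's α = 0.71

sum of item variances = 2.22 + 2.53 + 0.81 + 1.35 = 6.91
Sum of off-diagonal covariances = 3.99
σ²_T = 6.91 + 2 × 3.99 = 14.89
α = (k/(k−1))·(1 − sum of item variances/σ²_T) = (4/3)·(1 − 6.91/14.89) = 0.71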